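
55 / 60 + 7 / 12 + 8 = 19 / 2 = 9.50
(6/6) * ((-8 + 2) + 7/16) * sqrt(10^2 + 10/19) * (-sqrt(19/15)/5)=89 * sqrt(1146)/240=12.55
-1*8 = -8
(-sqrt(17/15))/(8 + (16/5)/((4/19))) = -sqrt(255)/348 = -0.05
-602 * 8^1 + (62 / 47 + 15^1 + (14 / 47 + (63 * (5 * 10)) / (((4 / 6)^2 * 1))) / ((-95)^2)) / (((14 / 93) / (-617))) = -889832061143 / 11876900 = -74921.24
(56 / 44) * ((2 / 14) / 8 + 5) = 281 / 44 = 6.39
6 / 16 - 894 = -7149 / 8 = -893.62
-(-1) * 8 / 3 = 8 / 3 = 2.67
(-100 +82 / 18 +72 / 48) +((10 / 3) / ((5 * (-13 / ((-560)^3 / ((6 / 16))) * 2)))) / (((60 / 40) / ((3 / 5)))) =374640139 / 78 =4803078.71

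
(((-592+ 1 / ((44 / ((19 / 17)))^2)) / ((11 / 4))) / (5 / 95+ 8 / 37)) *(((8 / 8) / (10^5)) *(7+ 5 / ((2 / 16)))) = -521144690347 / 1384772400000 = -0.38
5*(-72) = -360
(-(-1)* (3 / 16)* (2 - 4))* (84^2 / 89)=-29.73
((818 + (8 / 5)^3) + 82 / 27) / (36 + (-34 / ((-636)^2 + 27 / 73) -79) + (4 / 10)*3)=-19.74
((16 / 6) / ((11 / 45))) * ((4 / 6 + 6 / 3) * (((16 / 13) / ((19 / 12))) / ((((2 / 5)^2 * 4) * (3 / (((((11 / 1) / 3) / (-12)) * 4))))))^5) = -46851200000000000 / 54287183887487343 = -0.86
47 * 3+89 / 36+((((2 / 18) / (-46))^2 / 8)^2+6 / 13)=3517931376417037 / 24441321894912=143.93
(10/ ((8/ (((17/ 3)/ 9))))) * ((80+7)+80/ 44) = 83045/ 1188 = 69.90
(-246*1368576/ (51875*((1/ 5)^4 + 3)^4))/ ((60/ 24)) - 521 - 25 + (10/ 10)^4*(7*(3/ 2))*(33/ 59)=-572.11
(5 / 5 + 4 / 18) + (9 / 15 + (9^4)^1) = 295327 / 45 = 6562.82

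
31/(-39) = -31/39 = -0.79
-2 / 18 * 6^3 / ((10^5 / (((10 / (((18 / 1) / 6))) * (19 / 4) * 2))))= -19 / 2500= -0.01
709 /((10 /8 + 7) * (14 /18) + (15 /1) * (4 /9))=8508 /157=54.19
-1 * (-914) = 914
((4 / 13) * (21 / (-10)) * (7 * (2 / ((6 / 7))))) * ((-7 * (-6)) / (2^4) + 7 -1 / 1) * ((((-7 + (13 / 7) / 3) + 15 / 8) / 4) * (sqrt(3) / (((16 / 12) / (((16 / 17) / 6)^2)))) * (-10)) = -853139 * sqrt(3) / 45084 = -32.78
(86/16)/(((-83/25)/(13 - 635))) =334325/332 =1007.00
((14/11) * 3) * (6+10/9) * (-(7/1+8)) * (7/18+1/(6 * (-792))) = -517160/3267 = -158.30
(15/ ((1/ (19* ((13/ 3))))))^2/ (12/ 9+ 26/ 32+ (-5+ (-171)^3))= -14642160/ 48002053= -0.31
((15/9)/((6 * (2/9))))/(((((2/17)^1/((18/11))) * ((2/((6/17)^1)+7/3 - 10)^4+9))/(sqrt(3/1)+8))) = 6.77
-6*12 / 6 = -12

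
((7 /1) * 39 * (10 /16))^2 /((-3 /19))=-11800425 /64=-184381.64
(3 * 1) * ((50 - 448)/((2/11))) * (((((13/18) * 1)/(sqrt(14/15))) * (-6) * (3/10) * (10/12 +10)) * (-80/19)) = -3699410 * sqrt(210)/133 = -403079.28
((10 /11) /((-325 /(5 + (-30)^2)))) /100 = -181 /7150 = -0.03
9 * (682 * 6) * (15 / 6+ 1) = 128898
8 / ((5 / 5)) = 8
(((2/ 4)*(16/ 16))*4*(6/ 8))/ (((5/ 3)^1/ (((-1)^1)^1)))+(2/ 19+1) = 39/ 190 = 0.21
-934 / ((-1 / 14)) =13076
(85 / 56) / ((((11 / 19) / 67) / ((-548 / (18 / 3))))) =-14824085 / 924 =-16043.38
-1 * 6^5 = -7776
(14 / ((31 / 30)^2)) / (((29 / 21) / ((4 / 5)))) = 211680 / 27869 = 7.60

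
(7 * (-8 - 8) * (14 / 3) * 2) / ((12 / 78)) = -20384 / 3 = -6794.67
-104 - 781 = -885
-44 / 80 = -11 / 20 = -0.55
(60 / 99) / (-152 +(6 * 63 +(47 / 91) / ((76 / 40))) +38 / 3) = 17290 / 6816557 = 0.00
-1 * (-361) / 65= 361 / 65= 5.55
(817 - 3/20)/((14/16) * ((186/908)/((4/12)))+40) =14833996/736165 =20.15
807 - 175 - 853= -221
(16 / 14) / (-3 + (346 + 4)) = 8 / 2429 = 0.00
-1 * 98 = -98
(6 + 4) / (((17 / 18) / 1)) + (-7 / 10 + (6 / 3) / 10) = 343 / 34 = 10.09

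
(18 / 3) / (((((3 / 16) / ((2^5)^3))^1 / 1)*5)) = 209715.20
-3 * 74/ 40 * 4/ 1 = -111/ 5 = -22.20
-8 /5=-1.60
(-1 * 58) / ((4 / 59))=-1711 / 2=-855.50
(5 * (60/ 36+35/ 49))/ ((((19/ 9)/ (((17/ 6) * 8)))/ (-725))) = -12325000/ 133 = -92669.17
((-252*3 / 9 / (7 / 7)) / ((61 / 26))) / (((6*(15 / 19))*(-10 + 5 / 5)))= 6916 / 8235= 0.84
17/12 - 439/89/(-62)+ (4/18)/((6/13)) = 589301/297972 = 1.98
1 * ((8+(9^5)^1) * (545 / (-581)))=-32186065 / 581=-55397.70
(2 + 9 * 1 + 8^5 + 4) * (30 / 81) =327830 / 27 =12141.85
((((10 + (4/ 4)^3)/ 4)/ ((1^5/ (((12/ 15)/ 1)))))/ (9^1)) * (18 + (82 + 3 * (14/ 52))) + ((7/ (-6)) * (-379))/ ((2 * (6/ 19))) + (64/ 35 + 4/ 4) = 7945039/ 10920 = 727.57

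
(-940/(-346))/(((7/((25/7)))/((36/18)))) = 23500/8477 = 2.77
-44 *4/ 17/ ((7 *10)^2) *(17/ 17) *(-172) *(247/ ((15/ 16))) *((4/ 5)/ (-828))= -29908736/ 323308125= -0.09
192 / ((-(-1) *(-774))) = -32 / 129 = -0.25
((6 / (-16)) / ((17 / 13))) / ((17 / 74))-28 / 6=-20513 / 3468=-5.91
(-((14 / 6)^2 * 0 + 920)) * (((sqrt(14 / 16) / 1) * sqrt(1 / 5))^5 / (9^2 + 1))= -1127 * sqrt(70) / 65600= -0.14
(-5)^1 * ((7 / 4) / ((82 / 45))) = -1575 / 328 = -4.80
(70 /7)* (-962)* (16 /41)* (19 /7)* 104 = -304145920 /287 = -1059741.88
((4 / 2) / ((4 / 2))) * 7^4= 2401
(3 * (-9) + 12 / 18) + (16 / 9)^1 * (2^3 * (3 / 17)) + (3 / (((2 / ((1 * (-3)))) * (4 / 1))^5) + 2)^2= -363466335487 / 18253611008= -19.91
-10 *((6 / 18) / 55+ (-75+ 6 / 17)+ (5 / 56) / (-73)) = 746.42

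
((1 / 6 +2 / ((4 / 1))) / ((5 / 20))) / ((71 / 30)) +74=5334 / 71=75.13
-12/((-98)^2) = -3/2401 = -0.00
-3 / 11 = -0.27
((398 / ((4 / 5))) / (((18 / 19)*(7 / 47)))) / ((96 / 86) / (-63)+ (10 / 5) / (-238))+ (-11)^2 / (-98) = -31826726291 / 235788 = -134980.26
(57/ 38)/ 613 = 3/ 1226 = 0.00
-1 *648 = -648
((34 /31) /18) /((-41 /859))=-14603 /11439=-1.28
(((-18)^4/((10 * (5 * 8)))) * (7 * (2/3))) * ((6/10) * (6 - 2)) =367416/125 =2939.33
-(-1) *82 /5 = 82 /5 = 16.40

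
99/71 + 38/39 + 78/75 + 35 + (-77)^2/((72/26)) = 2179.44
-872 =-872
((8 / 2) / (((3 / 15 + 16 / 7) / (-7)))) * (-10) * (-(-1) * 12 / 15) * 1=7840 / 87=90.11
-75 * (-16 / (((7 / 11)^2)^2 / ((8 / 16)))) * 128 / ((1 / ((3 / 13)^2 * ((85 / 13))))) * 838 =136651749.91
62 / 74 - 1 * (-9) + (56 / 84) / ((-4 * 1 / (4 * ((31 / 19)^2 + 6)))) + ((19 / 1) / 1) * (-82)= -62267804 / 40071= -1553.94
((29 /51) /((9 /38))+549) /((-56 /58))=-7339697 /12852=-571.09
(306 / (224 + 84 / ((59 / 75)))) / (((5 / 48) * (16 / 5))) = 1593 / 574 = 2.78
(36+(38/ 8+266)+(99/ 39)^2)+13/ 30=3180179/ 10140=313.63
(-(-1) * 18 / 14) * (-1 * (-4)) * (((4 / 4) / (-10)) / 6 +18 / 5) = 129 / 7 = 18.43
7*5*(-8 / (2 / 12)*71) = -119280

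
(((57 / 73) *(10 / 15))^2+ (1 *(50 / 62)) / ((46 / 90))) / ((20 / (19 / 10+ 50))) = 4.80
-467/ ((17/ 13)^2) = -273.09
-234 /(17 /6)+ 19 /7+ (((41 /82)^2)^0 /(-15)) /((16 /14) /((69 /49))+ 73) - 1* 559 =-1936004827 /3030335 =-638.87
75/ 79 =0.95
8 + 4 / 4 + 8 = 17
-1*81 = -81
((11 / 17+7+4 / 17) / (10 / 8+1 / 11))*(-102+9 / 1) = -548328 / 1003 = -546.69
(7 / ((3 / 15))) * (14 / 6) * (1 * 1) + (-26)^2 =2273 / 3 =757.67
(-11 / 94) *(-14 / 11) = 7 / 47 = 0.15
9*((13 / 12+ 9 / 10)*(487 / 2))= 173859 / 40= 4346.48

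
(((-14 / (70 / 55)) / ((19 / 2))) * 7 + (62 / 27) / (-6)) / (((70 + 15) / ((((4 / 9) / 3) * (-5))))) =52252 / 706401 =0.07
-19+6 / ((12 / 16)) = -11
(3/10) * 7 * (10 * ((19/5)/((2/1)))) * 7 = 2793/10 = 279.30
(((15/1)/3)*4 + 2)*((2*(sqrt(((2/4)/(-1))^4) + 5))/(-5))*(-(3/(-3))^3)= -231/5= -46.20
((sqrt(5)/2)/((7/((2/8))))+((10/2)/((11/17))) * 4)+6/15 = 31.35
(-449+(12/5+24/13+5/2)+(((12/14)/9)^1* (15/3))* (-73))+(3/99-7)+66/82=-594906413/1231230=-483.18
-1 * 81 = -81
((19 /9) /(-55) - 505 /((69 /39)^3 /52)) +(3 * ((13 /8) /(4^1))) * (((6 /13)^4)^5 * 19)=-4741.82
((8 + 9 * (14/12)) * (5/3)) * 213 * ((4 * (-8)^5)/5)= -172163072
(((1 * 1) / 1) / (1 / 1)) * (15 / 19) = 15 / 19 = 0.79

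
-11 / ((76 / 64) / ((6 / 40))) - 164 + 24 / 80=-31367 / 190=-165.09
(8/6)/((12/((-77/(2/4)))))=-154/9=-17.11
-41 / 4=-10.25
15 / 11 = 1.36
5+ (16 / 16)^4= 6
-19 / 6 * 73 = -1387 / 6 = -231.17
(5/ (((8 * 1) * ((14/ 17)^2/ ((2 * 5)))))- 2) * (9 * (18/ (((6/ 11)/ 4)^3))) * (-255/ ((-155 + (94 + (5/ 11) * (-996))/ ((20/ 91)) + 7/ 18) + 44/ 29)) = 82685406570525/ 1255773176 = 65844.22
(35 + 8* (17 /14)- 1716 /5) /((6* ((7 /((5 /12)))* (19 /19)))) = -10447 /3528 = -2.96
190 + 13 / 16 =3053 / 16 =190.81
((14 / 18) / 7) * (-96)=-32 / 3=-10.67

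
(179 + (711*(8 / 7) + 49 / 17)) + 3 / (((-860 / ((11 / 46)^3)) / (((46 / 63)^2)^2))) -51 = 36214203970309 / 38384714970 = 943.45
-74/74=-1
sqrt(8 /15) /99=2 * sqrt(30) /1485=0.01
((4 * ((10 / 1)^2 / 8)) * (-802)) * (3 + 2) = -200500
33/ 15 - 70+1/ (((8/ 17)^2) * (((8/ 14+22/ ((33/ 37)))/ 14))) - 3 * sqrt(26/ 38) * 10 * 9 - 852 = -3111465/ 3392 - 270 * sqrt(247)/ 19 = -1140.63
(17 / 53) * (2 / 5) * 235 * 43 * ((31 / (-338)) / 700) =-1065067 / 6269900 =-0.17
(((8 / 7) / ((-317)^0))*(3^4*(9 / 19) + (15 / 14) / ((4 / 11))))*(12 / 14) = 40.47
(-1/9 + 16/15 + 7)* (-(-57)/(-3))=-6802/45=-151.16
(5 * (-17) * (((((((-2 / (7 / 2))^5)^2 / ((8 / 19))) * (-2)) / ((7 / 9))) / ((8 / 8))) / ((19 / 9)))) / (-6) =-300810240 / 1977326743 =-0.15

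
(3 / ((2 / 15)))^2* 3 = 6075 / 4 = 1518.75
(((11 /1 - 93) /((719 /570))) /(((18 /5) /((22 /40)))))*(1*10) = -214225 /2157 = -99.32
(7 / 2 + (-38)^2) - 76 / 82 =118619 / 82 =1446.57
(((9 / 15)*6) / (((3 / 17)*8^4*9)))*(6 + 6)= 17 / 2560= 0.01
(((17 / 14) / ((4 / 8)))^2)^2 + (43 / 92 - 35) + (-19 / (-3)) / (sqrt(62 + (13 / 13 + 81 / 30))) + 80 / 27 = 4.00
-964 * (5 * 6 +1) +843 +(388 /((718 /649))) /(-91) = -948866335 /32669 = -29044.85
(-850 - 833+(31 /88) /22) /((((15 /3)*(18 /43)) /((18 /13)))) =-140105051 /125840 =-1113.36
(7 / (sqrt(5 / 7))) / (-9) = -0.92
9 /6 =3 /2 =1.50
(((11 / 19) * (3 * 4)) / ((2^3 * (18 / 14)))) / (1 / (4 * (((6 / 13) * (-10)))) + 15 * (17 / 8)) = 440 / 20729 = 0.02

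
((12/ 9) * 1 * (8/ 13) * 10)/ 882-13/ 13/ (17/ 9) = -0.52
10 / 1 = 10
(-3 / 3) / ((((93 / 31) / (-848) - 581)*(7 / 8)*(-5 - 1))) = -3392 / 10346511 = -0.00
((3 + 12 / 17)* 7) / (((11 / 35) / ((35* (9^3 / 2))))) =393824025 / 374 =1053005.41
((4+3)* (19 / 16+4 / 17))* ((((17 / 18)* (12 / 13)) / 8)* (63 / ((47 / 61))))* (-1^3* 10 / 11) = -17351145 / 215072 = -80.68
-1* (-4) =4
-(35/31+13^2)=-5274/31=-170.13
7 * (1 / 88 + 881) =6167.08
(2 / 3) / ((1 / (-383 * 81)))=-20682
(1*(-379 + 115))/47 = -264/47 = -5.62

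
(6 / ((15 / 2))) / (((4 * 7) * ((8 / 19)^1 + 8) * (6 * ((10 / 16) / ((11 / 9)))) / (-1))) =-209 / 189000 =-0.00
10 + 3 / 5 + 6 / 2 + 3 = 83 / 5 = 16.60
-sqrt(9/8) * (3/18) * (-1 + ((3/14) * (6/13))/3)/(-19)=-11 * sqrt(2)/1729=-0.01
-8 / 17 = -0.47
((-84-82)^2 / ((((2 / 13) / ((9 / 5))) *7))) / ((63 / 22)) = 3940508 / 245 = 16083.71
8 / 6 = 4 / 3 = 1.33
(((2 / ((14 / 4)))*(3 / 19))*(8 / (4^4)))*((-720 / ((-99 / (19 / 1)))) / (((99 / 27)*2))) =45 / 847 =0.05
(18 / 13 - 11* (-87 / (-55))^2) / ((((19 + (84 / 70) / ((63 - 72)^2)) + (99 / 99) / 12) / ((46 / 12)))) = -38687058 / 7373795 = -5.25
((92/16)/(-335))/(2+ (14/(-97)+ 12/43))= -95933/11931360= -0.01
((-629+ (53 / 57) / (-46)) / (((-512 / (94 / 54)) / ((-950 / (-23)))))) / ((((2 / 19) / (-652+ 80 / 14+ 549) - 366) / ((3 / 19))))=-439907141975 / 11543864610816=-0.04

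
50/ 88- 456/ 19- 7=-1339/ 44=-30.43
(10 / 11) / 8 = 5 / 44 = 0.11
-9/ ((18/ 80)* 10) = -4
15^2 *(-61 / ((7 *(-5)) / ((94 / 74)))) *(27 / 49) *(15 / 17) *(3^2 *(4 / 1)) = 1881038700 / 215747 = 8718.72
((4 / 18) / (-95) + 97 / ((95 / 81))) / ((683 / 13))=919243 / 583965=1.57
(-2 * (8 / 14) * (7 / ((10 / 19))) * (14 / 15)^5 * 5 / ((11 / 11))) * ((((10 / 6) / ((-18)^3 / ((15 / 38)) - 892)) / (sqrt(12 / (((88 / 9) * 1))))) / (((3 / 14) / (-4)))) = -572244736 * sqrt(66) / 48181523625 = -0.10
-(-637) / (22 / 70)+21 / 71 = 1583176 / 781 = 2027.11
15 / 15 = 1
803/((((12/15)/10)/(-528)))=-5299800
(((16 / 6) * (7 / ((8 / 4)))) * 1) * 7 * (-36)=-2352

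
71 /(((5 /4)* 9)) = 284 /45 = 6.31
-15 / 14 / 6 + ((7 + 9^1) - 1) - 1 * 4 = 303 / 28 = 10.82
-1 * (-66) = 66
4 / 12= 1 / 3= 0.33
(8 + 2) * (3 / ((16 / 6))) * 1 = 45 / 4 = 11.25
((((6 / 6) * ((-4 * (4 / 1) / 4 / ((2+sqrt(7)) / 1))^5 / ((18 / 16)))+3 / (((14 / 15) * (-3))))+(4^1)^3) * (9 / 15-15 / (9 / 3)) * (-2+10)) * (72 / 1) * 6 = -177434981504 / 2835+9435086848 * sqrt(7) / 405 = -950521.24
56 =56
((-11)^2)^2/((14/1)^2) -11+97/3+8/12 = 18953/196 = 96.70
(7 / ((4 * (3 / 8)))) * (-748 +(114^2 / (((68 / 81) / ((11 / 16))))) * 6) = 60079943 / 204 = 294509.52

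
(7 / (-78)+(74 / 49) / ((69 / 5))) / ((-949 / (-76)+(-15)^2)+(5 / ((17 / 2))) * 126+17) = 372742 / 6220184607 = 0.00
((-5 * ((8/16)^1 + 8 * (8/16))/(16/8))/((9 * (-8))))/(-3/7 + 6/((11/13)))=385/16416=0.02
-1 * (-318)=318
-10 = -10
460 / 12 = 115 / 3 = 38.33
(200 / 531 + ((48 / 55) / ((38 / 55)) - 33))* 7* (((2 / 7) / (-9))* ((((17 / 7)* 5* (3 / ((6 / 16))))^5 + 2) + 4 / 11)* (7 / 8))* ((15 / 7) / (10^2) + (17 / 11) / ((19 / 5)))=653356058131357575151 / 28930005720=22584027962.35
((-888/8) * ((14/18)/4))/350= -37/600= -0.06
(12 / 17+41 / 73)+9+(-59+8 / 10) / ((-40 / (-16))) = -403712 / 31025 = -13.01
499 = 499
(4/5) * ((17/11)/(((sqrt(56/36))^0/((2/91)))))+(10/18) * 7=176399/45045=3.92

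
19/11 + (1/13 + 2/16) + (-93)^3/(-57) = 306770069/21736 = 14113.46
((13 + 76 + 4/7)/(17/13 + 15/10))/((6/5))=13585/511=26.59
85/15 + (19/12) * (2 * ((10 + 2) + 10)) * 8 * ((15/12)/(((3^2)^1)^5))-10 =-4.32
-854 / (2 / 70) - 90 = -29980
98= 98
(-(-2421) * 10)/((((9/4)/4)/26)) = 1119040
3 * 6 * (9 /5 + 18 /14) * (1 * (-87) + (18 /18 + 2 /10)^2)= -4752.25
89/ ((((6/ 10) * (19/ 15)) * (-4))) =-2225/ 76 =-29.28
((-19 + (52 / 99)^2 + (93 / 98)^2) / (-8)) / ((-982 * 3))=-1677709211 / 2218427652672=-0.00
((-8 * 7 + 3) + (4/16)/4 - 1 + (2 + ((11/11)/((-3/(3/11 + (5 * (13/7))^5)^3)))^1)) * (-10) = 166331130441506120143785967194725/151656104873619192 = 1096765148888112.26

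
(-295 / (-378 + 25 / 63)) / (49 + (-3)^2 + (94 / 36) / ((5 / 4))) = 836325 / 64325456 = 0.01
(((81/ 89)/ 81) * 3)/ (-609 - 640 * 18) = -1/ 359827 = -0.00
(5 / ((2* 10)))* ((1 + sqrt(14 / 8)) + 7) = sqrt(7) / 8 + 2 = 2.33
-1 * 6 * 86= -516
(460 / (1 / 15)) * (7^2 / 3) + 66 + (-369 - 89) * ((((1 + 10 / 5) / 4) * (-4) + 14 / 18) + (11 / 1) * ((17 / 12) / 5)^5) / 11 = 482669764180217 / 4276800000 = 112857.69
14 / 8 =7 / 4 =1.75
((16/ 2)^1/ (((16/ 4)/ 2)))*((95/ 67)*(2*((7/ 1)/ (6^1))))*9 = 7980/ 67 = 119.10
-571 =-571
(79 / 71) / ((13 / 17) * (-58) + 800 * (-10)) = -1343 / 9709534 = -0.00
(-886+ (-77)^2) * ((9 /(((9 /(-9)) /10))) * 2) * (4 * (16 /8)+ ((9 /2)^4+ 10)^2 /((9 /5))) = -5695504616955 /64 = -88992259639.92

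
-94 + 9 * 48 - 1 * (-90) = 428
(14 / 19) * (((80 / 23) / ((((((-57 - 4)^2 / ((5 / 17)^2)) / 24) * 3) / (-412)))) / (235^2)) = -0.00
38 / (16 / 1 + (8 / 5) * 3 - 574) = -95 / 1383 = -0.07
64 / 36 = 1.78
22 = 22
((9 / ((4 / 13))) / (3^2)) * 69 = 897 / 4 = 224.25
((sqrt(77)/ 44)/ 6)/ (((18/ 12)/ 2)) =sqrt(77)/ 198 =0.04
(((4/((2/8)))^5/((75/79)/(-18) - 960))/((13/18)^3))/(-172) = 724662484992/42990445615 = 16.86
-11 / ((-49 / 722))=7942 / 49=162.08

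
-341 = -341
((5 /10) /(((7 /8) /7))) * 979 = 3916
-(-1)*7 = 7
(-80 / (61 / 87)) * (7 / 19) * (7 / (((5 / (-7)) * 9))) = 159152 / 3477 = 45.77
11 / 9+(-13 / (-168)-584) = -293681 / 504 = -582.70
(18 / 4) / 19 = 9 / 38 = 0.24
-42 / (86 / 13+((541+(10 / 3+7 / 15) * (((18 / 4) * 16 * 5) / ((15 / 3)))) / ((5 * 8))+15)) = -36400 / 36383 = -1.00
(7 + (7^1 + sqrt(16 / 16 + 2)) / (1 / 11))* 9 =99* sqrt(3) + 756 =927.47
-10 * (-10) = 100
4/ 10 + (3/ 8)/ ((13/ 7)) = 313/ 520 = 0.60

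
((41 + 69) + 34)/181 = 0.80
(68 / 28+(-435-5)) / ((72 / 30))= -5105 / 28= -182.32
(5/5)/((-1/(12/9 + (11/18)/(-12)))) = -277/216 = -1.28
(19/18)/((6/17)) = 323/108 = 2.99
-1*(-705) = 705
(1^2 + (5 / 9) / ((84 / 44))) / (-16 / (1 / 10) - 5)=-244 / 31185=-0.01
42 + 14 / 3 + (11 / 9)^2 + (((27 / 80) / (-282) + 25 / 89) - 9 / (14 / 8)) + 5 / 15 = 16557044233 / 379481760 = 43.63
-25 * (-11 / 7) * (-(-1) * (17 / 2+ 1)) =5225 / 14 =373.21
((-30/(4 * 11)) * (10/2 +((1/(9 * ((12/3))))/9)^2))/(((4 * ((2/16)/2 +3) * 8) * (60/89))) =-6673487/129330432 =-0.05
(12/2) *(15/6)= 15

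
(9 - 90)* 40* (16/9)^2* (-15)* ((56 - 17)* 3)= 17971200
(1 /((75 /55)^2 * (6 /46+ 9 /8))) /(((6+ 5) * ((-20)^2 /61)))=1403 /236250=0.01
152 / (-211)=-152 / 211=-0.72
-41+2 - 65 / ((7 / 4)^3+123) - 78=-193063 / 1643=-117.51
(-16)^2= 256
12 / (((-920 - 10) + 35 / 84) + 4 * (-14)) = -144 / 11827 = -0.01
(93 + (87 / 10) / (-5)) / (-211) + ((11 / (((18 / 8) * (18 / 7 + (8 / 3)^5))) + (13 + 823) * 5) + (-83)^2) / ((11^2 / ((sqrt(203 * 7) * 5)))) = -4563 / 10550 + 823259521 * sqrt(29) / 257125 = 17241.72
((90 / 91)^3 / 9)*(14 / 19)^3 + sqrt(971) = 648000 / 15069223 + sqrt(971) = 31.20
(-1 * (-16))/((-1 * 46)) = -8/23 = -0.35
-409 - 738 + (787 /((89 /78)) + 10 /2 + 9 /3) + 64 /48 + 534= 22979 /267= 86.06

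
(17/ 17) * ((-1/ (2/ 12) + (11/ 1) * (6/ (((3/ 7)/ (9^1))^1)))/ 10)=138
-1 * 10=-10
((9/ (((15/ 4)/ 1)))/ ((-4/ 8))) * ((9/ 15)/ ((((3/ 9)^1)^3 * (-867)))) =648/ 7225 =0.09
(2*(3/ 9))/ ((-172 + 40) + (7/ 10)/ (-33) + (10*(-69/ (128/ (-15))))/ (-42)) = -98560/ 19802641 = -0.00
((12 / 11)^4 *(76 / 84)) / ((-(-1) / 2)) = 262656 / 102487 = 2.56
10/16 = 0.62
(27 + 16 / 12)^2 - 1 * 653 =1348 / 9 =149.78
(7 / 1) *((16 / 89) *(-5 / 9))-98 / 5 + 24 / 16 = -150581 / 8010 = -18.80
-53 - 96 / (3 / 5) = -213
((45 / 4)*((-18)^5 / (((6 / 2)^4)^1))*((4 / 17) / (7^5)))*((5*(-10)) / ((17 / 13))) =682344000 / 4857223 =140.48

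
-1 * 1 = -1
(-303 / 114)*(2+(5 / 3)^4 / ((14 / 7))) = -95849 / 6156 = -15.57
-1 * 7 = -7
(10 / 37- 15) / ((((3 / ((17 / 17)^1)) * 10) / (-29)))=3161 / 222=14.24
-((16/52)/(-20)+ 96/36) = -517/195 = -2.65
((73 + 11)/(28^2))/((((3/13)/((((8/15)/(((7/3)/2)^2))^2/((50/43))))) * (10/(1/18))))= 17888/52521875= 0.00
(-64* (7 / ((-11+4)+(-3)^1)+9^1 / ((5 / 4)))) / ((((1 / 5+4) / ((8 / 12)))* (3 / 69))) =-95680 / 63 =-1518.73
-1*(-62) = 62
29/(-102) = -29/102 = -0.28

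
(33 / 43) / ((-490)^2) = 33 / 10324300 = 0.00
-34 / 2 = -17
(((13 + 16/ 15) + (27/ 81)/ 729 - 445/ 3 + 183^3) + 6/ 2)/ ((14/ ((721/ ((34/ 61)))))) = 421046259989567/ 743580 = 566242045.23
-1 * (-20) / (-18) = -10 / 9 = -1.11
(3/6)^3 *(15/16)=15/128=0.12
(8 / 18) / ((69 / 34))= 136 / 621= 0.22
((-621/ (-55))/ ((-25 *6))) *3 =-0.23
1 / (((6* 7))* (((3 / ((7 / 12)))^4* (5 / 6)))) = 343 / 8398080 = 0.00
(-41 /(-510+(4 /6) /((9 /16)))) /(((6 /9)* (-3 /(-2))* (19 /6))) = 3321 /130511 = 0.03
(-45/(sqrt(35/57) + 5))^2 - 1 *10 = 1491995/19321 - 23085 *sqrt(1995)/38642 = 50.54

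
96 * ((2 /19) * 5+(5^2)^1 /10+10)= 23760 /19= 1250.53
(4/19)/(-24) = -1/114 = -0.01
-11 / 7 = -1.57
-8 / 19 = -0.42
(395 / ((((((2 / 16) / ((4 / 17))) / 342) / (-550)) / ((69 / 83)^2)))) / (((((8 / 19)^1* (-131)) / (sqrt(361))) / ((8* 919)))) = 3755404862508816000 / 15341803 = 244782498022.48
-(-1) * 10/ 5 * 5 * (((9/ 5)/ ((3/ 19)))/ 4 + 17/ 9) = 853/ 18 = 47.39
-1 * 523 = -523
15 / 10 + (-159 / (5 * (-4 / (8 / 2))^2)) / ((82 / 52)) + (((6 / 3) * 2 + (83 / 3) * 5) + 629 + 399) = 1416551 / 1230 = 1151.67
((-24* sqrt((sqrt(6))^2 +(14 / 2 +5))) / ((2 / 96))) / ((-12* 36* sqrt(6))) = 8* sqrt(3) / 3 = 4.62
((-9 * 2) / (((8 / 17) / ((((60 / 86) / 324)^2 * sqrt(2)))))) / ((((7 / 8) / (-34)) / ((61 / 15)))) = 88145 * sqrt(2) / 3145149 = 0.04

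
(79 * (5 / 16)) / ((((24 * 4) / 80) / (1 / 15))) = 395 / 288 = 1.37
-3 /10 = -0.30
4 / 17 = 0.24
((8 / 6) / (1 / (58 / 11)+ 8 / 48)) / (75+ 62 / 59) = 0.05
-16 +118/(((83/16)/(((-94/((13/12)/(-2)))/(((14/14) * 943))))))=-12020624/1017497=-11.81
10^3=1000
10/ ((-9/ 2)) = -20/ 9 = -2.22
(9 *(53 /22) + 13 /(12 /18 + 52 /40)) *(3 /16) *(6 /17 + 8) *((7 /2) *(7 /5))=383277951 /1765280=217.12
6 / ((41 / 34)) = 204 / 41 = 4.98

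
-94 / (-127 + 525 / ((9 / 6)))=-94 / 223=-0.42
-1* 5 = -5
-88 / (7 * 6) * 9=-132 / 7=-18.86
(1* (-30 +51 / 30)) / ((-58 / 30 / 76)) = 32262 / 29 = 1112.48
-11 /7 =-1.57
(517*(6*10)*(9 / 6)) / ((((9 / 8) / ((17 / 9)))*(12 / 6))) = 351560 / 9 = 39062.22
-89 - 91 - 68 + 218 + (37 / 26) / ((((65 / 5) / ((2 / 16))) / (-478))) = -49403 / 1352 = -36.54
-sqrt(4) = -2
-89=-89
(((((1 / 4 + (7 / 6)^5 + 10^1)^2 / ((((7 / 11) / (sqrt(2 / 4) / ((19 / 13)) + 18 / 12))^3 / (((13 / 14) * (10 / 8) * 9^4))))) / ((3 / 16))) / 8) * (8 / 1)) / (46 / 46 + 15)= 105648734227803413075 * sqrt(2) / 29140477083648 + 23369156726336135 / 3477798912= 11846753.09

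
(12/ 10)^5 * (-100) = -31104/ 125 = -248.83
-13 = -13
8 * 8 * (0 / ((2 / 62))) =0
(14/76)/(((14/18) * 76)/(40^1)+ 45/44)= 6930/94069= 0.07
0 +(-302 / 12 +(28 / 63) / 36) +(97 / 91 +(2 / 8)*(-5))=-747077 / 29484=-25.34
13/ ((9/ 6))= 26/ 3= 8.67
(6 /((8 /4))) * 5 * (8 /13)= 120 /13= 9.23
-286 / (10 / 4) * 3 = -1716 / 5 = -343.20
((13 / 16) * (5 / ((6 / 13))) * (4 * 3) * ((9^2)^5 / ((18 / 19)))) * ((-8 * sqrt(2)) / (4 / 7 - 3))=43540251656265 * sqrt(2) / 34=1811035717689.05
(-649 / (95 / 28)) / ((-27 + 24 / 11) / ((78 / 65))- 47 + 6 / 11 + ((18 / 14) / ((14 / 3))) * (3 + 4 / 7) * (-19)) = 68562956 / 30765085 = 2.23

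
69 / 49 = 1.41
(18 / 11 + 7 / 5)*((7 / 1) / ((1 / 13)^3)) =2568293 / 55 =46696.24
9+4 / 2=11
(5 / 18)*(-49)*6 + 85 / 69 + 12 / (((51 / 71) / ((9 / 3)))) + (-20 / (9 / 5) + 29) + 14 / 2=-19102 / 3519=-5.43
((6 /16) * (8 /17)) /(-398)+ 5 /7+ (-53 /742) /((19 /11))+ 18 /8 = 5259767 /1799756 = 2.92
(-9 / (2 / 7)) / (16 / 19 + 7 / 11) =-4389 / 206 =-21.31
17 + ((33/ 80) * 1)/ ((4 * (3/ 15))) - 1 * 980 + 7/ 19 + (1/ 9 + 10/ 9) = -10516021/ 10944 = -960.89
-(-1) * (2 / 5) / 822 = 1 / 2055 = 0.00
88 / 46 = 44 / 23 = 1.91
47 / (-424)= -47 / 424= -0.11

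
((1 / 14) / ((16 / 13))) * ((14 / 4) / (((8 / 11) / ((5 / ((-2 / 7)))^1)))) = -5005 / 1024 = -4.89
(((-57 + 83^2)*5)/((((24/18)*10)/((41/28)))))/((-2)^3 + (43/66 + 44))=6039/59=102.36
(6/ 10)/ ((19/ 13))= 39/ 95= 0.41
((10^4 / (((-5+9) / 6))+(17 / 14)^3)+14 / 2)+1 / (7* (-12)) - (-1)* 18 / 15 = 617810717 / 41160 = 15009.98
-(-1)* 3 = 3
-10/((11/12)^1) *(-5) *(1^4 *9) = 5400/11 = 490.91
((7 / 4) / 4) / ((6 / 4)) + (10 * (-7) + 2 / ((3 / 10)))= -1513 / 24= -63.04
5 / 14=0.36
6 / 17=0.35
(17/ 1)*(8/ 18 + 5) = 92.56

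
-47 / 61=-0.77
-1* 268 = -268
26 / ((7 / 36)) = 936 / 7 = 133.71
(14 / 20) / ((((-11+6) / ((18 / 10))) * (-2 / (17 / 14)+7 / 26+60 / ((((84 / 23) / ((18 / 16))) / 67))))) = -0.00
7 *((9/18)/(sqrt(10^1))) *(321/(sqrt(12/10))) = 749 *sqrt(3)/4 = 324.33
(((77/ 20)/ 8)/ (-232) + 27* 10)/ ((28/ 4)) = 10022323/ 259840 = 38.57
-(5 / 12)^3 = -0.07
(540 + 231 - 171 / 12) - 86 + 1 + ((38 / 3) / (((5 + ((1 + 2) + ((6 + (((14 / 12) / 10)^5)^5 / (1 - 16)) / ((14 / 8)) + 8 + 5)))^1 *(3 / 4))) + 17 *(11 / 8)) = 1014829911045885372294758392542317406048691186612273 / 1458473775935393680588799989271451042688280793544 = 695.82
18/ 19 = 0.95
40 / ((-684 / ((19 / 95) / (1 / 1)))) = -2 / 171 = -0.01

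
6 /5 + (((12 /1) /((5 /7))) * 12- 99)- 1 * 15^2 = -606 /5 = -121.20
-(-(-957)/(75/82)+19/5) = -26253/25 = -1050.12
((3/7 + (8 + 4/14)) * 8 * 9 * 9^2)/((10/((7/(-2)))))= -88938/5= -17787.60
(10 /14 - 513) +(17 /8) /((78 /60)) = -510.65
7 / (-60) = -7 / 60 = -0.12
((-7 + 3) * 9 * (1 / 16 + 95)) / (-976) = 13689 / 3904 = 3.51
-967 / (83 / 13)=-12571 / 83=-151.46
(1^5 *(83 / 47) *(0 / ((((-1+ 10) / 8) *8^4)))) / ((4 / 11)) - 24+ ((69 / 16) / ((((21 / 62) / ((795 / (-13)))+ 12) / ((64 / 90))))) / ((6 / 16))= -41357656 / 1773621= -23.32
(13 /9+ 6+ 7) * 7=910 /9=101.11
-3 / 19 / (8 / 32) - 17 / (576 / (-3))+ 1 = 1667 / 3648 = 0.46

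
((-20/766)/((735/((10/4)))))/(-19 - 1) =1/225204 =0.00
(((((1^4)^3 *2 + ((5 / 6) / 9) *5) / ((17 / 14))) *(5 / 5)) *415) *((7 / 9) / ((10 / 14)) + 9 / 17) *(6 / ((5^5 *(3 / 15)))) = 191327948 / 14630625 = 13.08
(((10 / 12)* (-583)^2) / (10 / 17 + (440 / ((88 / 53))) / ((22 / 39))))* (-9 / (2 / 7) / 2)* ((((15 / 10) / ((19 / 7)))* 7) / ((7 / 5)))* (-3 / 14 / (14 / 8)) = 8580497805 / 2673908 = 3208.97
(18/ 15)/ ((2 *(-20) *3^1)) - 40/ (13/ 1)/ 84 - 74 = -2021473/ 27300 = -74.05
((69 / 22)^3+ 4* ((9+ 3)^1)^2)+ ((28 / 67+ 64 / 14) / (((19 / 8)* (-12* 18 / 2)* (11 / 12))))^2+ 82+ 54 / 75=14576077127058869 / 21137856170200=689.57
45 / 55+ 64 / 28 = 239 / 77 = 3.10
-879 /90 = -293 /30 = -9.77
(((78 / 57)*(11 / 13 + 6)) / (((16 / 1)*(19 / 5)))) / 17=0.01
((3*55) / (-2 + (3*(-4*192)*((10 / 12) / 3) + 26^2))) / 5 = 33 / 34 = 0.97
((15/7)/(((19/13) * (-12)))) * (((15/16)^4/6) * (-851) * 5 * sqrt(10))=4667203125 * sqrt(10)/69730304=211.66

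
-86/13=-6.62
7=7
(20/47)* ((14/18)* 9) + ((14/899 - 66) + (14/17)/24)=-542788949/8619612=-62.97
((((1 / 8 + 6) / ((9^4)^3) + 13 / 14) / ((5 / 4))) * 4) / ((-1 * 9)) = -5874534358942 / 17793060798303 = -0.33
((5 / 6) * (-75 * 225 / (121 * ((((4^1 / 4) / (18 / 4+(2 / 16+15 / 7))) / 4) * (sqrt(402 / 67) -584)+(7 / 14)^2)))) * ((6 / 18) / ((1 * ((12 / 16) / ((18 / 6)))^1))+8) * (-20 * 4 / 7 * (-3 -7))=424480000000 * sqrt(6) / 42143767963+245023500000000 / 42143767963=5838.66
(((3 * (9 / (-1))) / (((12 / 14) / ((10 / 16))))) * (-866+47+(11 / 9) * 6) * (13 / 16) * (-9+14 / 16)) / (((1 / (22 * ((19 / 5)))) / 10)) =-45153483375 / 512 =-88190397.22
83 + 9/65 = 5404/65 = 83.14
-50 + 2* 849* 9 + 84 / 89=15232.94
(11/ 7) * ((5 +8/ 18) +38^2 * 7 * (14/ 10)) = 1001077/ 45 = 22246.16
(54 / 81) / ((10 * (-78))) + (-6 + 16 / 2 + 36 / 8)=3802 / 585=6.50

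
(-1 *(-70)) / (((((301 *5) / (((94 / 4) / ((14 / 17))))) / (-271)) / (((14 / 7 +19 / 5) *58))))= -182100889 / 1505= -120997.27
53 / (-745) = -53 / 745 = -0.07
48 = 48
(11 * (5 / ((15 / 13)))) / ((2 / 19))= 2717 / 6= 452.83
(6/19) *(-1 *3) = -18/19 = -0.95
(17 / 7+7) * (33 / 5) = 2178 / 35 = 62.23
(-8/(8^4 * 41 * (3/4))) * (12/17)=-1/22304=-0.00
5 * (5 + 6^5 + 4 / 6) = 116725 / 3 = 38908.33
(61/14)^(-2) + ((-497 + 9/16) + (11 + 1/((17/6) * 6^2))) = -1473761653/3036336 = -485.38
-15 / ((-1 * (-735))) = -1 / 49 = -0.02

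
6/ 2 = 3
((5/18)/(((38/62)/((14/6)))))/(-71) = -1085/72846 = -0.01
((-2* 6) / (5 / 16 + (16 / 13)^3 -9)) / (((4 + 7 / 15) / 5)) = 10545600 / 5356583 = 1.97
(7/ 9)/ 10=7/ 90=0.08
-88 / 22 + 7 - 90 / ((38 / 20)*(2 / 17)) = -7593 / 19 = -399.63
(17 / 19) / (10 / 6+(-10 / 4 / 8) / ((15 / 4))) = 204 / 361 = 0.57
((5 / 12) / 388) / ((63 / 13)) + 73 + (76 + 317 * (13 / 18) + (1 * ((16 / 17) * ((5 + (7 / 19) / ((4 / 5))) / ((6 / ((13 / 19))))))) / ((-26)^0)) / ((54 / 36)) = 498079599545 / 1800153936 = 276.69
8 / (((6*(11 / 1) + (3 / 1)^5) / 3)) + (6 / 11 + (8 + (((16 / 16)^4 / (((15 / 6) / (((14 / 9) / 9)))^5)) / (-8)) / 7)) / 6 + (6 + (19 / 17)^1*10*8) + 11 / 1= 67944091022196452696 / 629615197009321875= 107.91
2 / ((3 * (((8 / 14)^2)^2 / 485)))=1164485 / 384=3032.51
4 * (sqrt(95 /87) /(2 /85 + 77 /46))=2.46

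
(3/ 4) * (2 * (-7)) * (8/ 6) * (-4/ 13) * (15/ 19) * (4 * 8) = 26880/ 247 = 108.83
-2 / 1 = -2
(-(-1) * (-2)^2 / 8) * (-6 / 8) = -3 / 8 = -0.38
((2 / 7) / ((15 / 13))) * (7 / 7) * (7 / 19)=26 / 285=0.09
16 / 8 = 2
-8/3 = -2.67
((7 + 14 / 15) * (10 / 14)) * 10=170 / 3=56.67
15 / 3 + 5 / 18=95 / 18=5.28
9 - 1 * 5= 4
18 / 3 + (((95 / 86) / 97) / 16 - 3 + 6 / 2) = 6.00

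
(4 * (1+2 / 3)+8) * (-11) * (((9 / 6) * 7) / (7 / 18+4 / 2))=-30492 / 43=-709.12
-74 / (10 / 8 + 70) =-296 / 285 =-1.04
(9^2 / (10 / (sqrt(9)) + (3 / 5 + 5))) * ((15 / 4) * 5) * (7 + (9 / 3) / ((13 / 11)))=2824875 / 1742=1621.63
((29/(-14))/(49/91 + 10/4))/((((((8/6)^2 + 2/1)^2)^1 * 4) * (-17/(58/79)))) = 885573/1717073848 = 0.00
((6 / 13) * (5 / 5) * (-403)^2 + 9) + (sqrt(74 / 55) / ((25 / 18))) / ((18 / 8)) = 8 * sqrt(4070) / 1375 + 74967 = 74967.37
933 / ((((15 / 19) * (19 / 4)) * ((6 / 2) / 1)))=1244 / 15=82.93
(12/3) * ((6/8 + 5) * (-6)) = -138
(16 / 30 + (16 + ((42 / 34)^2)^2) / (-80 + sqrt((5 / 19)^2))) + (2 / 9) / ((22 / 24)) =151963747 / 278375493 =0.55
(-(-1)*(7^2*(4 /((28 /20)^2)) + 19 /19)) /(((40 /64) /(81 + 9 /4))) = 67266 /5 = 13453.20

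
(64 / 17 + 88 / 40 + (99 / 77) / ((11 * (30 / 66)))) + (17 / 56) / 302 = 8945477 / 1437520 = 6.22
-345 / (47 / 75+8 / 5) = -25875 / 167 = -154.94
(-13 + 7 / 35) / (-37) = 64 / 185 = 0.35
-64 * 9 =-576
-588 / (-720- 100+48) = 147 / 193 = 0.76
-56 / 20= -14 / 5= -2.80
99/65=1.52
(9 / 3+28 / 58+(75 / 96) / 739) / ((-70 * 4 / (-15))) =7167519 / 38404352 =0.19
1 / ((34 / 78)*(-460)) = -0.00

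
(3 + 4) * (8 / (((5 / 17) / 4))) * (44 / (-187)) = -896 / 5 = -179.20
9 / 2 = 4.50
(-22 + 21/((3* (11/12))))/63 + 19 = 13009/693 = 18.77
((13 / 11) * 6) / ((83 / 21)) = 1638 / 913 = 1.79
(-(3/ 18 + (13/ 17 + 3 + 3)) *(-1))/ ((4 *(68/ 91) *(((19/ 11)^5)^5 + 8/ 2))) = 995817823256825289286461836941/ 368903760042606383254804905968014176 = 0.00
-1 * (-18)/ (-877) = -18/ 877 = -0.02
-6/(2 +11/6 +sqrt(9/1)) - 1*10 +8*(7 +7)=4146/41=101.12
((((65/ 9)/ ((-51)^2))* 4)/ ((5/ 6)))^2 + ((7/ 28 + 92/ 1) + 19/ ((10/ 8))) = 130845968861/ 1217736180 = 107.45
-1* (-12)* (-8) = -96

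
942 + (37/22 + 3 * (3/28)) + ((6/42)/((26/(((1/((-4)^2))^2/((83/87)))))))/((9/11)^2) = 1084224953671/1148539392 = 944.00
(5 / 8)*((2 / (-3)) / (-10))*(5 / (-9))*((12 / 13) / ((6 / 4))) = -5 / 351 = -0.01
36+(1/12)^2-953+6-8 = -132335/144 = -918.99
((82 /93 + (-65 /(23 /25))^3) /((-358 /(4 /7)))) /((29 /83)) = 1611.14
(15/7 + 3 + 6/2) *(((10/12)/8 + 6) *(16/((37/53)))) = 295051/259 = 1139.19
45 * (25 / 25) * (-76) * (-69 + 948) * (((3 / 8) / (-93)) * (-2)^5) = -12024720 / 31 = -387894.19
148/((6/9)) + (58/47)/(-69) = 719888/3243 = 221.98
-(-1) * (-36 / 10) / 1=-18 / 5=-3.60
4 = 4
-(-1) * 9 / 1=9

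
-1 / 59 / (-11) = 1 / 649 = 0.00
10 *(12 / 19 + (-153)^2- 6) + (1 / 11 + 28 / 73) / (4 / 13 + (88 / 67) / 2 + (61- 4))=60091178947753 / 256760053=234036.32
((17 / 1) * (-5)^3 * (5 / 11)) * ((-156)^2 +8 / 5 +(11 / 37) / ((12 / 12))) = -9567835875 / 407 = -23508196.25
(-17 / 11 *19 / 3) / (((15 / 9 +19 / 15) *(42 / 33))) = -1615 / 616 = -2.62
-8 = -8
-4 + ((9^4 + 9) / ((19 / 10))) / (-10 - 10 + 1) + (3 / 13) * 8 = -864208 / 4693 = -184.15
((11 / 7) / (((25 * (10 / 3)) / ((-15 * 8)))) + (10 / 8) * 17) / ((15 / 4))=13291 / 2625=5.06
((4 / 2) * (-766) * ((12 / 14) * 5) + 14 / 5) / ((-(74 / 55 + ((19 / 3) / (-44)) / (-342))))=545771952 / 111923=4876.32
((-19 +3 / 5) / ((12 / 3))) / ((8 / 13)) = -299 / 40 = -7.48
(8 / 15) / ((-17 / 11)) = -88 / 255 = -0.35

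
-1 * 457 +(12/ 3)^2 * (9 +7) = -201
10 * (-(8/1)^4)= -40960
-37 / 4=-9.25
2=2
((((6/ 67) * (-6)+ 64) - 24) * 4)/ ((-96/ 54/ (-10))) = 59490/ 67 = 887.91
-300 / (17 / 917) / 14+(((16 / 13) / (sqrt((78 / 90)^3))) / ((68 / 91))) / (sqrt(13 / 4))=-19650 / 17+840 * sqrt(15) / 2873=-1154.75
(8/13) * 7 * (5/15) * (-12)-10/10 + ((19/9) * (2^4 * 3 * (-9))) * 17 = -201789/13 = -15522.23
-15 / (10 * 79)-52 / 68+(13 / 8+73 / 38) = 563897 / 204136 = 2.76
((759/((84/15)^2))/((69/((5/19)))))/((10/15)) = 4125/29792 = 0.14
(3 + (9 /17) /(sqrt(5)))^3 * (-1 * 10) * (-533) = 375087024 * sqrt(5) /24565 + 42367104 /289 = 180741.87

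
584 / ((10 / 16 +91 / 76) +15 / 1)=88768 / 2557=34.72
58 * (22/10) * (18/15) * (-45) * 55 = -378972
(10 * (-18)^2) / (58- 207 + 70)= -3240 / 79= -41.01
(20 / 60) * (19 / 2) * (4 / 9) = 1.41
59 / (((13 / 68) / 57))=228684 / 13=17591.08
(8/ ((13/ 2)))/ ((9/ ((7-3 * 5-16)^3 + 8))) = -221056/ 117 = -1889.37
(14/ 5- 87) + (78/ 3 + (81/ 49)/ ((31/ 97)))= -402744/ 7595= -53.03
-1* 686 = -686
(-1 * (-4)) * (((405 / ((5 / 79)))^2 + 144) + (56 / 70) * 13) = 818947108 / 5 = 163789421.60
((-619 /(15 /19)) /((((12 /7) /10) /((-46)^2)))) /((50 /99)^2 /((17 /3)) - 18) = 539014.39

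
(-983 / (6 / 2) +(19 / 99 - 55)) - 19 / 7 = -266936 / 693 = -385.19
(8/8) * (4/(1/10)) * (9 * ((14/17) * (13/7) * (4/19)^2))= 24.40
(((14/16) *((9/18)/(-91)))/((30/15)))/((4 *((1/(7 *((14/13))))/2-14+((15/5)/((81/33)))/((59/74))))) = 26019/536896672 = 0.00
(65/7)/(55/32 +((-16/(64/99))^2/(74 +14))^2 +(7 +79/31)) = 6602752/42466109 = 0.16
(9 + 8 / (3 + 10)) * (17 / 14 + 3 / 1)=7375 / 182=40.52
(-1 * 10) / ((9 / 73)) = -730 / 9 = -81.11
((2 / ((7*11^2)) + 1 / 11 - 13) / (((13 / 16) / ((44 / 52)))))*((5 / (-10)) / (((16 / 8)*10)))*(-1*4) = -87456 / 65065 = -1.34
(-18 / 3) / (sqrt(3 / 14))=-2 * sqrt(42)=-12.96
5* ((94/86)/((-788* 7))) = -235/237188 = -0.00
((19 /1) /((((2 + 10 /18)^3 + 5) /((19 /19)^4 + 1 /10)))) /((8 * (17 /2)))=152361 /10752160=0.01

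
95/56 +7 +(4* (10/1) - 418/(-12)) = 14033/168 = 83.53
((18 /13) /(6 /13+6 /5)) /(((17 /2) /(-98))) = -490 /51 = -9.61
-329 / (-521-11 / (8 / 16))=329 / 543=0.61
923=923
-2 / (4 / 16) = -8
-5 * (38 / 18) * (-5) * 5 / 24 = 11.00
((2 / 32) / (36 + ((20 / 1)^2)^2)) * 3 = 0.00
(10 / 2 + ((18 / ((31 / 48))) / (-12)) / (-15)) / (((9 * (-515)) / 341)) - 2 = -55139 / 23175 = -2.38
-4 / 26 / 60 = -1 / 390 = -0.00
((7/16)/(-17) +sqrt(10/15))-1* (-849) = sqrt(6)/3 +230921/272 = 849.79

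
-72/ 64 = -9/ 8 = -1.12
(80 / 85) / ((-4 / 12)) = -48 / 17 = -2.82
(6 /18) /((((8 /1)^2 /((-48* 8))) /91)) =-182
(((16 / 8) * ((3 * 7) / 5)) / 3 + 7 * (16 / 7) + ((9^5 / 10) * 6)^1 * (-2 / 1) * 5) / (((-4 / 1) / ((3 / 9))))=442844 / 15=29522.93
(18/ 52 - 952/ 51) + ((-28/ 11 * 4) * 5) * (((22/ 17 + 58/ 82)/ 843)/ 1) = -18.44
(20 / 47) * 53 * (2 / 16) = 265 / 94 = 2.82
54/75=18/25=0.72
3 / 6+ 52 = 105 / 2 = 52.50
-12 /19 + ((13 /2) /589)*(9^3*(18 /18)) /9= 309 /1178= 0.26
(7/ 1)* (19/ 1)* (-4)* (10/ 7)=-760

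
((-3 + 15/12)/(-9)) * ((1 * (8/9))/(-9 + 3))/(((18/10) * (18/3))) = -35/13122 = -0.00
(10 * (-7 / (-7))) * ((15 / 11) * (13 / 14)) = 975 / 77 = 12.66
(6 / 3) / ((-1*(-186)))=1 / 93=0.01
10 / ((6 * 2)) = 5 / 6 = 0.83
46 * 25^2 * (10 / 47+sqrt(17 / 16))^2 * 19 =2731250 * sqrt(17) / 47+10693663125 / 17672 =844719.69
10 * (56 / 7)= 80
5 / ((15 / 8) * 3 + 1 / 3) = 120 / 143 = 0.84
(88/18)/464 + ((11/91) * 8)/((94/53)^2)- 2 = -352999351/209863836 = -1.68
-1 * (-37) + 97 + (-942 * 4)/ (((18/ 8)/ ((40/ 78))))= -724.80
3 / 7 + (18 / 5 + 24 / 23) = 4083 / 805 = 5.07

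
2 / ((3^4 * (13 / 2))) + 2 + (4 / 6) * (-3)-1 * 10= -10526 / 1053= -10.00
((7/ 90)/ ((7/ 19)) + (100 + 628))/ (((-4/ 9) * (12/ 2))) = -65539/ 240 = -273.08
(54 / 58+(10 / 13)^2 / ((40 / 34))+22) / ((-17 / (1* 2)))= -229700 / 83317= -2.76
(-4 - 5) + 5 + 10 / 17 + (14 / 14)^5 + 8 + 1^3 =112 / 17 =6.59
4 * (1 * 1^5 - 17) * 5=-320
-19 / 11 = -1.73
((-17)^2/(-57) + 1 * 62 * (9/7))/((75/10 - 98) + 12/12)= -59566/71421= -0.83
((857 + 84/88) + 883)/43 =38301/946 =40.49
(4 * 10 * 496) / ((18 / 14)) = 138880 / 9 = 15431.11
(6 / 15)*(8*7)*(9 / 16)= 12.60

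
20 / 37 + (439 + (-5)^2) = 17188 / 37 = 464.54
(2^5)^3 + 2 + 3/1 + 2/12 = 32773.17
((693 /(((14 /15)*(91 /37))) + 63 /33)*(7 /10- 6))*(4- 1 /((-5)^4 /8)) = -2868959589 /446875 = -6420.05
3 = 3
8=8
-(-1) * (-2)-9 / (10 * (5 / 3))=-127 / 50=-2.54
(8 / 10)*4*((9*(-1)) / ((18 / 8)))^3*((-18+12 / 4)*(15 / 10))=4608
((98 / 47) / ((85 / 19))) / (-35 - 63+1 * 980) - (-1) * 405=14561794 / 35955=405.00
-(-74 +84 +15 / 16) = -175 / 16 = -10.94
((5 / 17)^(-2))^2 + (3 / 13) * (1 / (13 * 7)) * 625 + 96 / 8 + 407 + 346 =665599093 / 739375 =900.22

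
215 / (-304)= -215 / 304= -0.71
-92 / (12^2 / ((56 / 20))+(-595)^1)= 644 / 3805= 0.17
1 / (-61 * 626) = -1 / 38186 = -0.00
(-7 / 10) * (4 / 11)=-14 / 55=-0.25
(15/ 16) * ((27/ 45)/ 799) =9/ 12784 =0.00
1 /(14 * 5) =1 /70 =0.01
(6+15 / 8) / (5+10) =21 / 40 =0.52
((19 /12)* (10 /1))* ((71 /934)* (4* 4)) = 26980 /1401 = 19.26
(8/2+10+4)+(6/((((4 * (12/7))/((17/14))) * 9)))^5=1114513975889/61917364224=18.00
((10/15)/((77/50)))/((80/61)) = 305/924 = 0.33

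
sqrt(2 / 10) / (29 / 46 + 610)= 46 * sqrt(5) / 140445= 0.00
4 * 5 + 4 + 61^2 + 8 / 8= 3746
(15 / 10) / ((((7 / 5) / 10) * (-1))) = -75 / 7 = -10.71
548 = 548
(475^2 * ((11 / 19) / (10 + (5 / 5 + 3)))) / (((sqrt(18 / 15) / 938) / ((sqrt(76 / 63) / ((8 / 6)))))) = 8751875 * sqrt(3990) / 84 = 6581248.17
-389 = -389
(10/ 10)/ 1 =1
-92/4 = -23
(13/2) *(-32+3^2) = -299/2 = -149.50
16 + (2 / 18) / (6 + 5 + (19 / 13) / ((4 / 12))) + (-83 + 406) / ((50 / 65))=784633 / 1800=435.91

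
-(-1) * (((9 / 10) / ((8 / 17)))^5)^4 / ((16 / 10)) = 49411565790213547262766437937260727785410401 / 184467440737095516160000000000000000000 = 267860.63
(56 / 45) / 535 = 56 / 24075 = 0.00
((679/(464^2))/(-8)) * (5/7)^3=-12125/84396032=-0.00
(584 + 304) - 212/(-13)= 11756/13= 904.31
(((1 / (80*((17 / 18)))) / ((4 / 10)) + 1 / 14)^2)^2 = 1568239201 / 13142191046656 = 0.00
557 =557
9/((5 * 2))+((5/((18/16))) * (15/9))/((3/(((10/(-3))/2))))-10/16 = -37327/9720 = -3.84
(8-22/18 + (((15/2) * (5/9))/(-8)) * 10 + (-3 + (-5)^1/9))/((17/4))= -143/306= -0.47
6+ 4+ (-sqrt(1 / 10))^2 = 10.10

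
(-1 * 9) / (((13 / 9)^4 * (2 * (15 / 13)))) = -0.90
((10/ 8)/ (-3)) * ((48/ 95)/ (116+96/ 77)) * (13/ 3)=-1001/ 128649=-0.01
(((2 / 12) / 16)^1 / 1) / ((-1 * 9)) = -1 / 864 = -0.00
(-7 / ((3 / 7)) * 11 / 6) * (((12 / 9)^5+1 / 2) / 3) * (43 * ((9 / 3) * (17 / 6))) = -17197.73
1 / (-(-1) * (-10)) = -1 / 10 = -0.10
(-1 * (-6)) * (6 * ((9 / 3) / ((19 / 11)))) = 1188 / 19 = 62.53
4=4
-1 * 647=-647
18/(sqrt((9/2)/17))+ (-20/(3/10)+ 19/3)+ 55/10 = -329/6+ 6 *sqrt(34) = -19.85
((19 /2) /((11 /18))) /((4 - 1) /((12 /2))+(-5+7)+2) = 38 /11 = 3.45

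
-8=-8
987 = 987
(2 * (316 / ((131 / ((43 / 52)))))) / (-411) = -6794 / 699933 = -0.01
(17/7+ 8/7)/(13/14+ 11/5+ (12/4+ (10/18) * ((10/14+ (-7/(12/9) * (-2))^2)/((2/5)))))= 0.02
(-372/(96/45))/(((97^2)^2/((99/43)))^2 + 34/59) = -161334261/1367989549190683817096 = -0.00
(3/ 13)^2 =9/ 169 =0.05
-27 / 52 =-0.52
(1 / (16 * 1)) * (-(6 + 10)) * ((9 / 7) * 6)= -7.71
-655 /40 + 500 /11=2559 /88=29.08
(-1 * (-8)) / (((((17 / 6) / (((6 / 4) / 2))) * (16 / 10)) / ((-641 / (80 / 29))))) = -167301 / 544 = -307.54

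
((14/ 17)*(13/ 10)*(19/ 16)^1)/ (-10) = -1729/ 13600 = -0.13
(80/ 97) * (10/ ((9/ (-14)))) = -11200/ 873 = -12.83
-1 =-1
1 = 1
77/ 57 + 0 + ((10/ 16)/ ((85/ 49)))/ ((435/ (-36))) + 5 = 1776281/ 281010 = 6.32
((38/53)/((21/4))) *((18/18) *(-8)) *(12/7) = -4864/2597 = -1.87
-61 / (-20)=61 / 20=3.05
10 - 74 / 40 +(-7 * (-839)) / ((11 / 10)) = 1176393 / 220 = 5347.24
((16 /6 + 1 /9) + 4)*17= 1037 /9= 115.22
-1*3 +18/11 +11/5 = 46/55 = 0.84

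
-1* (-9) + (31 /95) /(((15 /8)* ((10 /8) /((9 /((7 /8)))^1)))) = 173433 /16625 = 10.43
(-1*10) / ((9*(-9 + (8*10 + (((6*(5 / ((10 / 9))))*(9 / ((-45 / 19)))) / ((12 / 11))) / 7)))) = -1400 / 72531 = -0.02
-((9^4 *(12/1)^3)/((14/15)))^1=-85030560/7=-12147222.86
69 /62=1.11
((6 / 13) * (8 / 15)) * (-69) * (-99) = 109296 / 65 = 1681.48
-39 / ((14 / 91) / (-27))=13689 / 2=6844.50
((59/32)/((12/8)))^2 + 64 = 150937/2304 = 65.51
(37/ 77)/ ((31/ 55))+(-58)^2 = 730173/ 217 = 3364.85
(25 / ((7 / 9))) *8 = 1800 / 7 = 257.14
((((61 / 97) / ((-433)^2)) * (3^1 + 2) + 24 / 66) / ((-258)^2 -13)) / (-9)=-72749087 / 119822204955717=-0.00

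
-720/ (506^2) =-180/ 64009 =-0.00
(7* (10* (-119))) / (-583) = 8330 / 583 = 14.29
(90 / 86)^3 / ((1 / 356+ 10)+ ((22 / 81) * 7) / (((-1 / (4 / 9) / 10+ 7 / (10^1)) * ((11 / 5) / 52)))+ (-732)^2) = 9985185900 / 4669075772675053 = 0.00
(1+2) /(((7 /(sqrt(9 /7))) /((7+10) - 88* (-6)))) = 264.85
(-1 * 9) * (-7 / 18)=7 / 2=3.50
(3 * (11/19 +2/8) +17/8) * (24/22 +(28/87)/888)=162523345/32293008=5.03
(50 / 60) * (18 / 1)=15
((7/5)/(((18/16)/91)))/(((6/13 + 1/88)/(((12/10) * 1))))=11659648/40575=287.36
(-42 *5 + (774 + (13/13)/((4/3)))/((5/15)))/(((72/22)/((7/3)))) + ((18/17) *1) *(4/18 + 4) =3701015/2448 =1511.85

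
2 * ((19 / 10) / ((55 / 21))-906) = -497901 / 275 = -1810.55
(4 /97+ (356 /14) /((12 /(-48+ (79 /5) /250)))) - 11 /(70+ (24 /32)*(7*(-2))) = -8806500881 /86572500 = -101.72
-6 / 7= -0.86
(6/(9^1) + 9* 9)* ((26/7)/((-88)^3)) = -455/1022208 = -0.00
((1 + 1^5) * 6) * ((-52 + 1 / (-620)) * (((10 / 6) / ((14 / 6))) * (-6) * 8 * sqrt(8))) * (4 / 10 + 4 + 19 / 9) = 302291616 * sqrt(2) / 1085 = 394013.74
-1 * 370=-370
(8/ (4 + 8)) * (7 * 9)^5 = 661624362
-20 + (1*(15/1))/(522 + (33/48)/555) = -92574220/4635371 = -19.97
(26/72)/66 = 13/2376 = 0.01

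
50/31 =1.61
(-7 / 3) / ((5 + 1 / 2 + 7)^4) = -112 / 1171875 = -0.00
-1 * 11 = -11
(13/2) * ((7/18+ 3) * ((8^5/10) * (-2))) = -6496256/45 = -144361.24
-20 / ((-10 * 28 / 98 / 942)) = 6594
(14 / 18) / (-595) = -1 / 765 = -0.00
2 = 2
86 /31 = 2.77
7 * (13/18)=91/18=5.06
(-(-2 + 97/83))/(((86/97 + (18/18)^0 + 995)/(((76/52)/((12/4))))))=42389/104337142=0.00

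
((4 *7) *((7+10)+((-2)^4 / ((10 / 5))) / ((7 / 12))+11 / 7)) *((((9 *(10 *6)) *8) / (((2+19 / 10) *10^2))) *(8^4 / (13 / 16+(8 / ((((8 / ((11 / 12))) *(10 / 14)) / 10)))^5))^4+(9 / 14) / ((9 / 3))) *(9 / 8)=217.93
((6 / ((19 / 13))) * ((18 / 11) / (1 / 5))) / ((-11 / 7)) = -49140 / 2299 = -21.37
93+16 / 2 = 101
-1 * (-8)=8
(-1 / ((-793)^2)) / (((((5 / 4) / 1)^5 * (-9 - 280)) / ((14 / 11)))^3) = 2946347565056 / 616549604384637786865234375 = 0.00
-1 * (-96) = 96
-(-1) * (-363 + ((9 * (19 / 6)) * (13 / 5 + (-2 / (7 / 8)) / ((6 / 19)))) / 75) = -1915003 / 5250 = -364.76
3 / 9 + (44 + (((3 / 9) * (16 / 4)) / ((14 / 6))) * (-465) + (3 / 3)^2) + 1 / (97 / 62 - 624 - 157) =-223649402 / 1014825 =-220.38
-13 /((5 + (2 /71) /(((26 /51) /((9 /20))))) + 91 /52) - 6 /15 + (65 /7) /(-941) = -2397995059 /1029745710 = -2.33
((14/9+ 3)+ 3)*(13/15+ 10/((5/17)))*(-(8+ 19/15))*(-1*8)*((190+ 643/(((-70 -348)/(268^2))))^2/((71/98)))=327922835029038.12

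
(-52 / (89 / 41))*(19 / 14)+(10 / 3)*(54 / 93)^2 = -31.39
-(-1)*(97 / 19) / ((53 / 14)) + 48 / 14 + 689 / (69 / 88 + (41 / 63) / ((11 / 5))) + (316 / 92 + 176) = 798101404207 / 970654349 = 822.23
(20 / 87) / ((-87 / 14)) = -280 / 7569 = -0.04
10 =10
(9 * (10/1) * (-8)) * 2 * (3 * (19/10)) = -8208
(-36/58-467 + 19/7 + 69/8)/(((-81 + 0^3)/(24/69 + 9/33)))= 116337157/33280632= 3.50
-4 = -4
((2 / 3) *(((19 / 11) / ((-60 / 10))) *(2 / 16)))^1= -19 / 792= -0.02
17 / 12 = 1.42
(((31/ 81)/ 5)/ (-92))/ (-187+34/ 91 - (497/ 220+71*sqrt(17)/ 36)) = 117343323097/ 26590862267942072 - 11027021005*sqrt(17)/ 239317760411478648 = 0.00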